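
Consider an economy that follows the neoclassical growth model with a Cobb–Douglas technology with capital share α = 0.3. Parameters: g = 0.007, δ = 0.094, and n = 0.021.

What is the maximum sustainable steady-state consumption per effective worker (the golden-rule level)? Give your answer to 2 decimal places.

c_gold ≈ 1.03

At the golden rule, f'(k) = n + g + δ, so α·k^(α−1) = n + g + δ and k_gold = (α/(n + g + δ))^(1/(1−α)).
k_gold = (0.3/0.122)^(1/0.7) = 2.4590^1.4286 ≈ 3.6161
c_gold = f(k_gold) − (n + g + δ)·k_gold = 1.4705 − 0.122×3.6161 ≈ 1.0293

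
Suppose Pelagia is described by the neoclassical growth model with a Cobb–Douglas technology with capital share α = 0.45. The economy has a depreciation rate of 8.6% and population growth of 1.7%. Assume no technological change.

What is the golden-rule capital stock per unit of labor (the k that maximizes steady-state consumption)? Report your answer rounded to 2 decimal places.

k_gold ≈ 14.60

The golden rule sets f'(k) = n + δ, i.e. α·k^(α−1) = n + δ.
So k^(1−α) = α / (n + δ) = 0.45 / 0.103 = 4.3689.
k_gold = 4.3689^(1/0.55) ≈ 14.5987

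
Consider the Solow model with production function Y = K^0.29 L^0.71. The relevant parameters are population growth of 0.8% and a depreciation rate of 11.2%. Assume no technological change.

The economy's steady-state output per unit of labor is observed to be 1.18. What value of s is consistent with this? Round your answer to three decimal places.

In steady state, investment equals break-even investment: s·k^α = (n + δ)·k.
Since y* = [s/(n + δ)]^(α/(1−α)), we have s/(n + δ) = (y*)^((1−α)/α) = 1.18^2.4483 = 1.4996.
Therefore s = 1.4996 × (n + δ) = 1.4996 × 0.120 = 0.1800.

s ≈ 0.180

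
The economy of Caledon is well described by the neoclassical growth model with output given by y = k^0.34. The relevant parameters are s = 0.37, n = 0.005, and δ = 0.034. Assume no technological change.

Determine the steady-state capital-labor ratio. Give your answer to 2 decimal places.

k* ≈ 30.24

Steady state requires s·f(k) = (n + δ)·k, i.e. s·k^α = (n + δ)·k.
Rearranging, k^(1−α) = s / (n + δ).
k^0.66 = 0.37 / (0.005 + 0.034) = 0.37 / 0.039 = 9.4872
k* = 9.4872^(1/0.66) ≈ 30.2352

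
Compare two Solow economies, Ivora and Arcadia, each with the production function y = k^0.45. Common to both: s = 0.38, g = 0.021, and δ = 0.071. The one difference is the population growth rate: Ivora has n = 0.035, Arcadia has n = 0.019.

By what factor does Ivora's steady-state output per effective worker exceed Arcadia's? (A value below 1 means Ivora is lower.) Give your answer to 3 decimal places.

ratio ≈ 0.896

Steady-state y* = [s/(n + g + δ)]^(α/(1−α)), so the ratio is [ (s_I/(n + g + δ)_I) / (s_A/(n + g + δ)_A) ]^0.8182.
s_I/(n + g + δ)_I = 0.38/0.127 = 2.9921; s_A/(n + g + δ)_A = 0.38/0.111 = 3.4234.
Ratio = (2.9921/3.4234)^0.8182 = 0.8740^0.8182 ≈ 0.8957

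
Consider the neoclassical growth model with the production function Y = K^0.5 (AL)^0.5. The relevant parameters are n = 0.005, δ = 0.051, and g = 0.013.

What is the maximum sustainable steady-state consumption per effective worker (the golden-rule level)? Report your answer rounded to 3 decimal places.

At the golden rule, f'(k) = n + g + δ, so α·k^(α−1) = n + g + δ and k_gold = (α/(n + g + δ))^(1/(1−α)).
k_gold = (0.5/0.069)^(1/0.5) = 7.2464^2 ≈ 52.5103
c_gold = f(k_gold) − (n + g + δ)·k_gold = 7.2464 − 0.069×52.5103 ≈ 3.6232

c_gold ≈ 3.623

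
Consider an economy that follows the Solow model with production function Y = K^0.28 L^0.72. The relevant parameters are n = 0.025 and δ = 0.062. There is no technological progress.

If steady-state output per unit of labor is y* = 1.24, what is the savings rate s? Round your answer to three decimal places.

s ≈ 0.151

Steady state requires s·f(k) = (n + δ)·k, i.e. s·k^α = (n + δ)·k.
Since y* = [s/(n + δ)]^(α/(1−α)), we have s/(n + δ) = (y*)^((1−α)/α) = 1.24^2.5714 = 1.7387.
Therefore s = 1.7387 × (n + δ) = 1.7387 × 0.087 = 0.1513.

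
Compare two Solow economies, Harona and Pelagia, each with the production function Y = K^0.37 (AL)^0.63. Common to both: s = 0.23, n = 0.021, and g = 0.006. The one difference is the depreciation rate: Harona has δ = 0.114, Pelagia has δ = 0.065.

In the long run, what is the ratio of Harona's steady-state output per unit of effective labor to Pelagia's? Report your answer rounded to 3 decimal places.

Steady-state y* = [s/(n + g + δ)]^(α/(1−α)), so the ratio is [ (s_H/(n + g + δ)_H) / (s_P/(n + g + δ)_P) ]^0.5873.
s_H/(n + g + δ)_H = 0.23/0.141 = 1.6312; s_P/(n + g + δ)_P = 0.23/0.092 = 2.5000.
Ratio = (1.6312/2.5000)^0.5873 = 0.6525^0.5873 ≈ 0.7782

ratio ≈ 0.778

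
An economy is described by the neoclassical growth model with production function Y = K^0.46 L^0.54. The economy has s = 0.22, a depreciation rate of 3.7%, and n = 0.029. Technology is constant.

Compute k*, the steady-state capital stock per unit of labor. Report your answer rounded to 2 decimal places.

Steady state requires s·f(k) = (n + δ)·k, i.e. s·k^α = (n + δ)·k.
Rearranging, k^(1−α) = s / (n + δ).
k^0.54 = 0.22 / (0.029 + 0.037) = 0.22 / 0.066 = 3.3333
k* = 3.3333^(1/0.54) ≈ 9.2958

k* = 9.30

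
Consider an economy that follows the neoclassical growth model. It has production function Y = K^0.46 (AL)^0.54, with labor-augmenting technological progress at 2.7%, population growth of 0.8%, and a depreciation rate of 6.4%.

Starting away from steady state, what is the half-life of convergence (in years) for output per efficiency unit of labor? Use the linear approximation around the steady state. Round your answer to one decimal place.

Near the steady state the convergence rate is λ = (1 − α)(n + g + δ).
λ = (1 − 0.46) × 0.099 = 0.54 × 0.099 = 0.05346
Half-life = ln 2 / λ = 0.6931 / 0.05346 ≈ 12.96 years

t_½ ≈ 13.0 years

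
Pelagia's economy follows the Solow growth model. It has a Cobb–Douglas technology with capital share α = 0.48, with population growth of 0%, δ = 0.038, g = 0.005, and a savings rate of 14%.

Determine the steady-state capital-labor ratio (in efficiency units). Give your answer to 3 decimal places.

k* ≈ 9.680

Steady state requires s·f(k) = (n + g + δ)·k, i.e. s·k^α = (n + g + δ)·k.
Rearranging, k^(1−α) = s / (n + g + δ).
k^0.52 = 0.14 / (0.000 + 0.005 + 0.038) = 0.14 / 0.043 = 3.2558
k* = 3.2558^(1/0.52) ≈ 9.6801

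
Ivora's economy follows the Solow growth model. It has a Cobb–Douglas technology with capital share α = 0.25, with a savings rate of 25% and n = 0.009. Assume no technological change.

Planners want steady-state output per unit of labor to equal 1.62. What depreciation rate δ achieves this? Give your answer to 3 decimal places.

δ ≈ 0.050

Steady state requires s·f(k) = (n + δ)·k, i.e. s·k^α = (n + δ)·k.
Since y* = [s/(n + δ)]^(α/(1−α)), we have s/(n + δ) = (y*)^((1−α)/α) = 1.62^3 = 4.2515.
Therefore n + δ = s / 4.2515 = 0.25 / 4.2515 = 0.0588, so δ = 0.0588 − 0.009 = 0.0498.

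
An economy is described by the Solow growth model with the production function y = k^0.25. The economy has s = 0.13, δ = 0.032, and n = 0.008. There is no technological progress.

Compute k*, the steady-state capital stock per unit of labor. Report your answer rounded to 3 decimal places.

At the steady state, Δk = 0, so s·k^α = (n + δ)·k.
Rearranging, k^(1−α) = s / (n + δ).
k^0.75 = 0.13 / (0.008 + 0.032) = 0.13 / 0.040 = 3.2500
k* = 3.2500^(1/0.75) ≈ 4.8141

k* ≈ 4.814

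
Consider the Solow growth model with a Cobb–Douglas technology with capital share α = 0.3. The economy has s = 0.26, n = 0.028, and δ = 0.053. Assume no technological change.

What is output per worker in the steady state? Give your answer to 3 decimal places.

Steady state requires s·f(k) = (n + δ)·k, i.e. s·k^α = (n + δ)·k.
Dividing both sides by k: k^(1−α) = s / (n + δ).
k^0.7 = 0.26 / (0.028 + 0.053) = 0.26 / 0.081 = 3.2099
k* = 3.2099^(1/0.7) ≈ 5.2913
y* = (k*)^α = 5.2913^0.3 ≈ 1.6484

y* ≈ 1.648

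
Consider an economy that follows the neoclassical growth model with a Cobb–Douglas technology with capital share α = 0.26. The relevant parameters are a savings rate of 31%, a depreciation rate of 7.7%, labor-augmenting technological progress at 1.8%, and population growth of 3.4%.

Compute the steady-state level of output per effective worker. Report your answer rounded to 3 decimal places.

y* ≈ 1.361

In steady state, investment equals break-even investment: s·k^α = (n + g + δ)·k.
Dividing both sides by k: k^(1−α) = s / (n + g + δ).
k^0.74 = 0.31 / (0.034 + 0.018 + 0.077) = 0.31 / 0.129 = 2.4031
k* = 2.4031^(1/0.74) ≈ 3.2701
y* = (k*)^α = 3.2701^0.26 ≈ 1.3608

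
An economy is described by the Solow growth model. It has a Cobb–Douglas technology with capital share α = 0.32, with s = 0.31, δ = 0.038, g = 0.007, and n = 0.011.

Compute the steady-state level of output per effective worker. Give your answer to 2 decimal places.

At the steady state, Δk = 0, so s·k^α = (n + g + δ)·k.
Dividing both sides by k: k^(1−α) = s / (n + g + δ).
k^0.68 = 0.31 / (0.011 + 0.007 + 0.038) = 0.31 / 0.056 = 5.5357
k* = 5.5357^(1/0.68) ≈ 12.3851
y* = (k*)^α = 12.3851^0.32 ≈ 2.2373

y* = 2.24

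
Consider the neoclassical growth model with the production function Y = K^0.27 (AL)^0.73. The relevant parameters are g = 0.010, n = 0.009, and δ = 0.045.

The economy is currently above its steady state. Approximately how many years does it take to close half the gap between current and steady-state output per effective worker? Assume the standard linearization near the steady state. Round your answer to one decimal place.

half-life ≈ 14.8 years

Near the steady state the convergence rate is λ = (1 − α)(n + g + δ).
λ = (1 − 0.27) × 0.064 = 0.73 × 0.064 = 0.04672
Half-life = ln 2 / λ = 0.6931 / 0.04672 ≈ 14.84 years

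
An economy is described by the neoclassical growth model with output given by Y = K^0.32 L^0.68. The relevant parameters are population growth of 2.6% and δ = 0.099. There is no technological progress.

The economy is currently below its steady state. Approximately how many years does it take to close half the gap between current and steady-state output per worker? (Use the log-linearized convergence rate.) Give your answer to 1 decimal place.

Near the steady state the convergence rate is λ = (1 − α)(n + δ).
λ = (1 − 0.32) × 0.125 = 0.68 × 0.125 = 0.0850
Half-life = ln 2 / λ = 0.6931 / 0.0850 ≈ 8.15 years

t_½ ≈ 8.2 years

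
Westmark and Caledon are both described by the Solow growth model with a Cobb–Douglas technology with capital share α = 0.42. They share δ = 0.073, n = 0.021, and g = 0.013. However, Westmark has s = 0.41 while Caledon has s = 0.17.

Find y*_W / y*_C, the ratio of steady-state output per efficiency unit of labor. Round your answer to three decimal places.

y*_W / y*_C ≈ 1.892

Steady-state y* = [s/(n + g + δ)]^(α/(1−α)), so the ratio is [ (s_W/(n + g + δ)_W) / (s_C/(n + g + δ)_C) ]^0.7241.
s_W/(n + g + δ)_W = 0.41/0.107 = 3.8318; s_C/(n + g + δ)_C = 0.17/0.107 = 1.5888.
Ratio = (3.8318/1.5888)^0.7241 = 2.4118^0.7241 ≈ 1.8917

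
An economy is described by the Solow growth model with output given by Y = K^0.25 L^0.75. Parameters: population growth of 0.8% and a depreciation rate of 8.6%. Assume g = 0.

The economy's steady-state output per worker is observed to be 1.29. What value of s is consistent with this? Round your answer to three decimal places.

s ≈ 0.202

Steady state requires s·f(k) = (n + δ)·k, i.e. s·k^α = (n + δ)·k.
Since y* = [s/(n + δ)]^(α/(1−α)), we have s/(n + δ) = (y*)^((1−α)/α) = 1.29^3 = 2.1467.
Therefore s = 2.1467 × (n + δ) = 2.1467 × 0.094 = 0.2018.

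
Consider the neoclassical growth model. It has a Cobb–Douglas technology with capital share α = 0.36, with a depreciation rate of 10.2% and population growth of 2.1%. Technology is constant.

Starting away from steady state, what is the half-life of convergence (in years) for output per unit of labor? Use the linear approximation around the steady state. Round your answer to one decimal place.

half-life ≈ 8.8 years

Near the steady state the convergence rate is λ = (1 − α)(n + δ).
λ = (1 − 0.36) × 0.123 = 0.64 × 0.123 = 0.07872
Half-life = ln 2 / λ = 0.6931 / 0.07872 ≈ 8.80 years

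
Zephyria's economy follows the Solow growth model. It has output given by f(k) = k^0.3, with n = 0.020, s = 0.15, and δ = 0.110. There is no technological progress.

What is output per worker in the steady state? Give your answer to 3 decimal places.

In steady state, investment equals break-even investment: s·k^α = (n + δ)·k.
Rearranging, k^(1−α) = s / (n + δ).
k^0.7 = 0.15 / (0.020 + 0.110) = 0.15 / 0.130 = 1.1538
k* = 1.1538^(1/0.7) ≈ 1.2268
y* = (k*)^α = 1.2268^0.3 ≈ 1.0632

y* ≈ 1.063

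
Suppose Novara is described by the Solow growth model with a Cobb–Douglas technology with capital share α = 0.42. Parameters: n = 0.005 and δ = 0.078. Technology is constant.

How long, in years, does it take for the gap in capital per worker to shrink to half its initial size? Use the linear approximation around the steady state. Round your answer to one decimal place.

t_½ ≈ 14.4 years

Near the steady state the convergence rate is λ = (1 − α)(n + δ).
λ = (1 − 0.42) × 0.083 = 0.58 × 0.083 = 0.04814
Half-life = ln 2 / λ = 0.6931 / 0.04814 ≈ 14.40 years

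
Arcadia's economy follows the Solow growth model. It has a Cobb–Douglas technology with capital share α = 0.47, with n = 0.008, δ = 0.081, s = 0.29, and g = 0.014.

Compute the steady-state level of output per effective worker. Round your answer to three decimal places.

At the steady state, Δk = 0, so s·k^α = (n + g + δ)·k.
Dividing both sides by k: k^(1−α) = s / (n + g + δ).
k^0.53 = 0.29 / (0.008 + 0.014 + 0.081) = 0.29 / 0.103 = 2.8155
k* = 2.8155^(1/0.53) ≈ 7.0505
y* = (k*)^α = 7.0505^0.47 ≈ 2.5042

y* = 2.504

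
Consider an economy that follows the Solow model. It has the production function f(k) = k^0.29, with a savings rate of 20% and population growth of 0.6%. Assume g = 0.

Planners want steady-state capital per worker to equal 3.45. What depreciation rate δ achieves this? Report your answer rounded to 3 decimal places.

δ ≈ 0.077

At the steady state, Δk = 0, so s·k^α = (n + δ)·k.
So s / (n + δ) = (k*)^(1−α) = 3.45^0.71 = 2.4091.
Therefore n + δ = s / 2.4091 = 0.20 / 2.4091 = 0.0830, so δ = 0.0830 − 0.006 = 0.0770.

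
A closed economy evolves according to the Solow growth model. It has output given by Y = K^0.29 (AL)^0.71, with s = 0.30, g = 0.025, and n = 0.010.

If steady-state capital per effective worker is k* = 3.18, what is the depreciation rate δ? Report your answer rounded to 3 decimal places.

At the steady state, Δk = 0, so s·k^α = (n + g + δ)·k.
So s / (n + g + δ) = (k*)^(1−α) = 3.18^0.71 = 2.2736.
Therefore n + g + δ = s / 2.2736 = 0.30 / 2.2736 = 0.1319, so δ = 0.1319 − 0.035 = 0.0969.

δ ≈ 0.097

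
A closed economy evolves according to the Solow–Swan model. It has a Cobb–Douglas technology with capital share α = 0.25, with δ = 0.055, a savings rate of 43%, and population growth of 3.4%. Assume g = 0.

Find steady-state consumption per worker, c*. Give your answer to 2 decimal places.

At the steady state, Δk = 0, so s·k^α = (n + δ)·k.
Dividing both sides by k: k^(1−α) = s / (n + δ).
k^0.75 = 0.43 / (0.034 + 0.055) = 0.43 / 0.089 = 4.8315
k* = 4.8315^(1/0.75) ≈ 8.1679
y* = (k*)^α = 8.1679^0.25 ≈ 1.6905
c* = (1 − s)·y* = (1 − 0.43) × 1.6905 ≈ 0.9636

c* ≈ 0.96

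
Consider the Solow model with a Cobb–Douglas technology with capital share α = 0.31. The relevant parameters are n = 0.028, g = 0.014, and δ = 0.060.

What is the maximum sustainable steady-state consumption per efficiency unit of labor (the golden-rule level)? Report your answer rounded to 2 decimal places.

c_gold ≈ 1.14

At the golden rule, f'(k) = n + g + δ, so α·k^(α−1) = n + g + δ and k_gold = (α/(n + g + δ))^(1/(1−α)).
k_gold = (0.31/0.102)^(1/0.69) = 3.0392^1.4493 ≈ 5.0080
c_gold = f(k_gold) − (n + g + δ)·k_gold = 1.6478 − 0.102×5.0080 ≈ 1.1370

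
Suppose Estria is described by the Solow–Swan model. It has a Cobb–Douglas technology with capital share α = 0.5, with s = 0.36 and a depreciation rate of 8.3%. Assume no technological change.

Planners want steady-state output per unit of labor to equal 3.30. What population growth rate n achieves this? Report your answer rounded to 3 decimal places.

n ≈ 0.026

Steady state requires s·f(k) = (n + δ)·k, i.e. s·k^α = (n + δ)·k.
Since y* = [s/(n + δ)]^(α/(1−α)), we have s/(n + δ) = (y*)^((1−α)/α) = 3.30^1 = 3.3000.
Therefore n + δ = s / 3.3000 = 0.36 / 3.3000 = 0.1091, so n = 0.1091 − 0.083 = 0.0261.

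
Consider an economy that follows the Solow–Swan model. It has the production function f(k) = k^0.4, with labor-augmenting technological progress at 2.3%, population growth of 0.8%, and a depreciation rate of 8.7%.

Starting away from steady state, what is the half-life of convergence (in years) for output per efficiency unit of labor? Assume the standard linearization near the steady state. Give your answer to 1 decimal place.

about 9.8 years

Near the steady state the convergence rate is λ = (1 − α)(n + g + δ).
λ = (1 − 0.4) × 0.118 = 0.6 × 0.118 = 0.0708
Half-life = ln 2 / λ = 0.6931 / 0.0708 ≈ 9.79 years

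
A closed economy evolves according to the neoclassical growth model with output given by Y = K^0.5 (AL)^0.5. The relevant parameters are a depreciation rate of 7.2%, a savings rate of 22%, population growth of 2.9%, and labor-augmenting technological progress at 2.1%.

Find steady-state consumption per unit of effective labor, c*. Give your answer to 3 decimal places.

In steady state, investment equals break-even investment: s·k^α = (n + g + δ)·k.
Rearranging, k^(1−α) = s / (n + g + δ).
k^0.5 = 0.22 / (0.029 + 0.021 + 0.072) = 0.22 / 0.122 = 1.8033
k* = 1.8033^(1/0.5) ≈ 3.2519
y* = (k*)^α = 3.2519^0.5 ≈ 1.8033
c* = (1 − s)·y* = (1 − 0.22) × 1.8033 ≈ 1.4066

c* = 1.407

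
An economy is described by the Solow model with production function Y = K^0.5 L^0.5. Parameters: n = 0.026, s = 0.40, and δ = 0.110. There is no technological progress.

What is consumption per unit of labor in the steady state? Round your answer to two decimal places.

c* ≈ 1.76

In steady state, investment equals break-even investment: s·k^α = (n + δ)·k.
Dividing both sides by k: k^(1−α) = s / (n + δ).
k^0.5 = 0.40 / (0.026 + 0.110) = 0.40 / 0.136 = 2.9412
k* = 2.9412^(1/0.5) ≈ 8.6507
y* = (k*)^α = 8.6507^0.5 ≈ 2.9412
c* = (1 − s)·y* = (1 − 0.40) × 2.9412 ≈ 1.7647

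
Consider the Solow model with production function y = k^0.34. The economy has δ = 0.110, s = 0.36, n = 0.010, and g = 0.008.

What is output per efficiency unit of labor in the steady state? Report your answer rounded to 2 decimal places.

y* = 1.70

Steady state requires s·f(k) = (n + g + δ)·k, i.e. s·k^α = (n + g + δ)·k.
Rearranging, k^(1−α) = s / (n + g + δ).
k^0.66 = 0.36 / (0.010 + 0.008 + 0.110) = 0.36 / 0.128 = 2.8125
k* = 2.8125^(1/0.66) ≈ 4.7912
y* = (k*)^α = 4.7912^0.34 ≈ 1.7035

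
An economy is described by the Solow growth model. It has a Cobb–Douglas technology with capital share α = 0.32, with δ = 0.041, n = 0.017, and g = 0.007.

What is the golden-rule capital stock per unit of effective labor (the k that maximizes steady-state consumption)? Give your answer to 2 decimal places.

The golden rule sets f'(k) = n + g + δ, i.e. α·k^(α−1) = n + g + δ.
So k^(1−α) = α / (n + g + δ) = 0.32 / 0.065 = 4.9231.
k_gold = 4.9231^(1/0.68) ≈ 10.4231

k_gold ≈ 10.42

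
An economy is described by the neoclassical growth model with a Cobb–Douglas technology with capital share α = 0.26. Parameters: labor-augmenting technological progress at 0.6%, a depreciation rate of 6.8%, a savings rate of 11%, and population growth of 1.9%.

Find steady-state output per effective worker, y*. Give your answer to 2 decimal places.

y* = 1.06

At the steady state, Δk = 0, so s·k^α = (n + g + δ)·k.
Dividing both sides by k: k^(1−α) = s / (n + g + δ).
k^0.74 = 0.11 / (0.019 + 0.006 + 0.068) = 0.11 / 0.093 = 1.1828
k* = 1.1828^(1/0.74) ≈ 1.2547
y* = (k*)^α = 1.2547^0.26 ≈ 1.0608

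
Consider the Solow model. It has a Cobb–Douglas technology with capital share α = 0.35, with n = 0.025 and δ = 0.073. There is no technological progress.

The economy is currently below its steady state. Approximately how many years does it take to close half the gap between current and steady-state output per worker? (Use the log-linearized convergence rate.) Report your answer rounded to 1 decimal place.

half-life ≈ 10.9 years

Near the steady state the convergence rate is λ = (1 − α)(n + δ).
λ = (1 − 0.35) × 0.098 = 0.65 × 0.098 = 0.0637
Half-life = ln 2 / λ = 0.6931 / 0.0637 ≈ 10.88 years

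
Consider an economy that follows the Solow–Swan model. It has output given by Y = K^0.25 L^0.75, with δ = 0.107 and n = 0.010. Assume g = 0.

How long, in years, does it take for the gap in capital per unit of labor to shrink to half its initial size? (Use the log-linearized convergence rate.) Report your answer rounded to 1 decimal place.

Near the steady state the convergence rate is λ = (1 − α)(n + δ).
λ = (1 − 0.25) × 0.117 = 0.75 × 0.117 = 0.08775
Half-life = ln 2 / λ = 0.6931 / 0.08775 ≈ 7.90 years

t_½ ≈ 7.9 years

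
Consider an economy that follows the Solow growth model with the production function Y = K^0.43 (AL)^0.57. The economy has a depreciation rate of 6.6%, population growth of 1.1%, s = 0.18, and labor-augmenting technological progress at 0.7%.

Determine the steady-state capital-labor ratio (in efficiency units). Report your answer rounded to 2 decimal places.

k* ≈ 3.81

In steady state, investment equals break-even investment: s·k^α = (n + g + δ)·k.
Rearranging, k^(1−α) = s / (n + g + δ).
k^0.57 = 0.18 / (0.011 + 0.007 + 0.066) = 0.18 / 0.084 = 2.1429
k* = 2.1429^(1/0.57) ≈ 3.8081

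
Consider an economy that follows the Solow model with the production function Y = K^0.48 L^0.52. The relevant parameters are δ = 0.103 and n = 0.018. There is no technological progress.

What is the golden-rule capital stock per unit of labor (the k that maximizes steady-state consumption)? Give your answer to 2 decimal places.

k_gold ≈ 14.15

The golden rule sets f'(k) = n + δ, i.e. α·k^(α−1) = n + δ.
So k^(1−α) = α / (n + δ) = 0.48 / 0.121 = 3.9669.
k_gold = 3.9669^(1/0.52) ≈ 14.1536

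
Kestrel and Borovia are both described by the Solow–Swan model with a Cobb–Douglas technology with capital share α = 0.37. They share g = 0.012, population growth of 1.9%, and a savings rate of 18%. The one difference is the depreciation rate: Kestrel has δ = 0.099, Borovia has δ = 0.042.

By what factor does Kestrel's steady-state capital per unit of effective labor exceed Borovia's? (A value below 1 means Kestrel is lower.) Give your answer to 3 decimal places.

k*_K / k*_B ≈ 0.400

Steady-state k* = [s/(n + g + δ)]^(1/(1−α)), so the ratio is [ (s_K/(n + g + δ)_K) / (s_B/(n + g + δ)_B) ]^1.5873.
s_K/(n + g + δ)_K = 0.18/0.130 = 1.3846; s_B/(n + g + δ)_B = 0.18/0.073 = 2.4658.
Ratio = (1.3846/2.4658)^1.5873 = 0.5615^1.5873 ≈ 0.4001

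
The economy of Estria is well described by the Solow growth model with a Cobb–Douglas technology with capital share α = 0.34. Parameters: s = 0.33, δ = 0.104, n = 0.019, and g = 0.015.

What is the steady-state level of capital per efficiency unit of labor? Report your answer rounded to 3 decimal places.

k* = 3.747

In steady state, investment equals break-even investment: s·k^α = (n + g + δ)·k.
Rearranging, k^(1−α) = s / (n + g + δ).
k^0.66 = 0.33 / (0.019 + 0.015 + 0.104) = 0.33 / 0.138 = 2.3913
k* = 2.3913^(1/0.66) ≈ 3.7470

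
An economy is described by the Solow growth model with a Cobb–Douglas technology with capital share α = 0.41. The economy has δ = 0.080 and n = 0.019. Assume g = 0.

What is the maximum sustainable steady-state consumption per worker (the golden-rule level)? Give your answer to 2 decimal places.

c_gold ≈ 1.58

At the golden rule, f'(k) = n + δ, so α·k^(α−1) = n + δ and k_gold = (α/(n + δ))^(1/(1−α)).
k_gold = (0.41/0.099)^(1/0.59) = 4.1414^1.6949 ≈ 11.1174
c_gold = f(k_gold) − (n + δ)·k_gold = 2.6845 − 0.099×11.1174 ≈ 1.5839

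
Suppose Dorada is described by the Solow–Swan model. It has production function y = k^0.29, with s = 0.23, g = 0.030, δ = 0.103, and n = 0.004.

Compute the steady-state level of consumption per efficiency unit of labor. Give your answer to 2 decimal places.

c* ≈ 0.95

At the steady state, Δk = 0, so s·k^α = (n + g + δ)·k.
Dividing both sides by k: k^(1−α) = s / (n + g + δ).
k^0.71 = 0.23 / (0.004 + 0.030 + 0.103) = 0.23 / 0.137 = 1.6788
k* = 1.6788^(1/0.71) ≈ 2.0744
y* = (k*)^α = 2.0744^0.29 ≈ 1.2357
c* = (1 − s)·y* = (1 − 0.23) × 1.2357 ≈ 0.9515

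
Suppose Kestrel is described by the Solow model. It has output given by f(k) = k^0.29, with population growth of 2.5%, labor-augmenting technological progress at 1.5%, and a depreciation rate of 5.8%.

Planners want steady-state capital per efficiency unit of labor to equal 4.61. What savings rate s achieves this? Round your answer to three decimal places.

s ≈ 0.290

In steady state, investment equals break-even investment: s·k^α = (n + g + δ)·k.
So s / (n + g + δ) = (k*)^(1−α) = 4.61^0.71 = 2.9596.
Therefore s = 2.9596 × (n + g + δ) = 2.9596 × 0.098 = 0.2900.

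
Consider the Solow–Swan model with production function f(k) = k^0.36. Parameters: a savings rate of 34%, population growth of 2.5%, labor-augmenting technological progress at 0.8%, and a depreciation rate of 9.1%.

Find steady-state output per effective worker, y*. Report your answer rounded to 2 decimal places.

y* ≈ 1.76

In steady state, investment equals break-even investment: s·k^α = (n + g + δ)·k.
Rearranging, k^(1−α) = s / (n + g + δ).
k^0.64 = 0.34 / (0.025 + 0.008 + 0.091) = 0.34 / 0.124 = 2.7419
k* = 2.7419^(1/0.64) ≈ 4.8357
y* = (k*)^α = 4.8357^0.36 ≈ 1.7636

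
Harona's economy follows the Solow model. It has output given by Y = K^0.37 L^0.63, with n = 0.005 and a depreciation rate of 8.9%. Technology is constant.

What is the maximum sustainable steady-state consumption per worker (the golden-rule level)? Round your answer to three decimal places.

c_gold ≈ 1.409

At the golden rule, f'(k) = n + δ, so α·k^(α−1) = n + δ and k_gold = (α/(n + δ))^(1/(1−α)).
k_gold = (0.37/0.094)^(1/0.63) = 3.9362^1.5873 ≈ 8.8017
c_gold = f(k_gold) − (n + δ)·k_gold = 2.2361 − 0.094×8.8017 ≈ 1.4087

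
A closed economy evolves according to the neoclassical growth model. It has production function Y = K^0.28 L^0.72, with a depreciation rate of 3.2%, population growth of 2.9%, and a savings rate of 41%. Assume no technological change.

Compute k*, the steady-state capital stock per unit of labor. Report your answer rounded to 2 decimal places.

At the steady state, Δk = 0, so s·k^α = (n + δ)·k.
Rearranging, k^(1−α) = s / (n + δ).
k^0.72 = 0.41 / (0.029 + 0.032) = 0.41 / 0.061 = 6.7213
k* = 6.7213^(1/0.72) ≈ 14.1007

k* = 14.10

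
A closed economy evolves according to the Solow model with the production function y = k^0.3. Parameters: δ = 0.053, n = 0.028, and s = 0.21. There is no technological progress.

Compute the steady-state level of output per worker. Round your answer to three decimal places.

y* ≈ 1.504

At the steady state, Δk = 0, so s·k^α = (n + δ)·k.
Rearranging, k^(1−α) = s / (n + δ).
k^0.7 = 0.21 / (0.028 + 0.053) = 0.21 / 0.081 = 2.5926
k* = 2.5926^(1/0.7) ≈ 3.8999
y* = (k*)^α = 3.8999^0.3 ≈ 1.5042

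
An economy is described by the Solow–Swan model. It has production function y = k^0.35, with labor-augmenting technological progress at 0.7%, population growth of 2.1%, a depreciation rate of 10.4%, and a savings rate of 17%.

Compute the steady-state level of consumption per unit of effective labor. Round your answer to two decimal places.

c* ≈ 0.95

In steady state, investment equals break-even investment: s·k^α = (n + g + δ)·k.
Rearranging, k^(1−α) = s / (n + g + δ).
k^0.65 = 0.17 / (0.021 + 0.007 + 0.104) = 0.17 / 0.132 = 1.2879
k* = 1.2879^(1/0.65) ≈ 1.4759
y* = (k*)^α = 1.4759^0.35 ≈ 1.1460
c* = (1 − s)·y* = (1 − 0.17) × 1.1460 ≈ 0.9512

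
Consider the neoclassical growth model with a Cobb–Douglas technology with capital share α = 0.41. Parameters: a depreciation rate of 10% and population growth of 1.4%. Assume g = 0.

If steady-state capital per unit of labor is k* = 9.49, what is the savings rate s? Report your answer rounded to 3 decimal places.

Steady state requires s·f(k) = (n + δ)·k, i.e. s·k^α = (n + δ)·k.
So s / (n + δ) = (k*)^(1−α) = 9.49^0.59 = 3.7721.
Therefore s = 3.7721 × (n + δ) = 3.7721 × 0.114 = 0.4300.

s ≈ 0.430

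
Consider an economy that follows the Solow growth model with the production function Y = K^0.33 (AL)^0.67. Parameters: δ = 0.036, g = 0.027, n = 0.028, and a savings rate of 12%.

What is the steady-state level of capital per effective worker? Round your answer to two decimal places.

k* ≈ 1.51

Steady state requires s·f(k) = (n + g + δ)·k, i.e. s·k^α = (n + g + δ)·k.
Dividing both sides by k: k^(1−α) = s / (n + g + δ).
k^0.67 = 0.12 / (0.028 + 0.027 + 0.036) = 0.12 / 0.091 = 1.3187
k* = 1.3187^(1/0.67) ≈ 1.5112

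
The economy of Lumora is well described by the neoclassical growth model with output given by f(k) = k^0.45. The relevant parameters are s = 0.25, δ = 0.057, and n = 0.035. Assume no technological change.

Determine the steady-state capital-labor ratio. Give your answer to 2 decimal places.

At the steady state, Δk = 0, so s·k^α = (n + δ)·k.
Rearranging, k^(1−α) = s / (n + δ).
k^0.55 = 0.25 / (0.035 + 0.057) = 0.25 / 0.092 = 2.7174
k* = 2.7174^(1/0.55) ≈ 6.1570

k* ≈ 6.16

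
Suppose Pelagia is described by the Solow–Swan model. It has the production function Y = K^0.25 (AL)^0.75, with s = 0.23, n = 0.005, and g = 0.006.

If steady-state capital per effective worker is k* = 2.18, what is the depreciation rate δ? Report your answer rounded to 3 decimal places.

δ ≈ 0.117

In steady state, investment equals break-even investment: s·k^α = (n + g + δ)·k.
So s / (n + g + δ) = (k*)^(1−α) = 2.18^0.75 = 1.7941.
Therefore n + g + δ = s / 1.7941 = 0.23 / 1.7941 = 0.1282, so δ = 0.1282 − 0.011 = 0.1172.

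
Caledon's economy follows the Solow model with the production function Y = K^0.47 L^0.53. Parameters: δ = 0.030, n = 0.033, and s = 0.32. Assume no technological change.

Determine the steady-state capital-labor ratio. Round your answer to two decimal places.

k* = 21.46

At the steady state, Δk = 0, so s·k^α = (n + δ)·k.
Dividing both sides by k: k^(1−α) = s / (n + δ).
k^0.53 = 0.32 / (0.033 + 0.030) = 0.32 / 0.063 = 5.0794
k* = 5.0794^(1/0.53) ≈ 21.4645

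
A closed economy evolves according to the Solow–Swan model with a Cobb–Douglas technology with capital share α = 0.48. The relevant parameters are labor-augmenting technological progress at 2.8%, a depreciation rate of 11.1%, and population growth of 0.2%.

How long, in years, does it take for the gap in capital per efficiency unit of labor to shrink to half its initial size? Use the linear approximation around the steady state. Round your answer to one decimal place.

half-life ≈ 9.5 years

Near the steady state the convergence rate is λ = (1 − α)(n + g + δ).
λ = (1 − 0.48) × 0.141 = 0.52 × 0.141 = 0.07332
Half-life = ln 2 / λ = 0.6931 / 0.07332 ≈ 9.45 years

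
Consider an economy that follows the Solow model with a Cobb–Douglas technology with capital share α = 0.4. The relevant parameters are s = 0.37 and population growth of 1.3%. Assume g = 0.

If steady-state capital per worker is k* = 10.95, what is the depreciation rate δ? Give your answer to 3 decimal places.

δ ≈ 0.075

Steady state requires s·f(k) = (n + δ)·k, i.e. s·k^α = (n + δ)·k.
So s / (n + δ) = (k*)^(1−α) = 10.95^0.6 = 4.2039.
Therefore n + δ = s / 4.2039 = 0.37 / 4.2039 = 0.0880, so δ = 0.0880 − 0.013 = 0.0750.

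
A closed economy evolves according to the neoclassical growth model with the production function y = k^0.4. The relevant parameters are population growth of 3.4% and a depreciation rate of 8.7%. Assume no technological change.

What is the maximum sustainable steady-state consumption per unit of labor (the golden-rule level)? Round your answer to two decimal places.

c_gold ≈ 1.33

At the golden rule, f'(k) = n + δ, so α·k^(α−1) = n + δ and k_gold = (α/(n + δ))^(1/(1−α)).
k_gold = (0.4/0.121)^(1/0.6) = 3.3058^1.6667 ≈ 7.3363
c_gold = f(k_gold) − (n + δ)·k_gold = 2.2192 − 0.121×7.3363 ≈ 1.3315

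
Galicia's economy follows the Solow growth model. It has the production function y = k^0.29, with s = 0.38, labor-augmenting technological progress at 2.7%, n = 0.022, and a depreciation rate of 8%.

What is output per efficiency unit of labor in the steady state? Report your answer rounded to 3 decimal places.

y* ≈ 1.555

In steady state, investment equals break-even investment: s·k^α = (n + g + δ)·k.
Dividing both sides by k: k^(1−α) = s / (n + g + δ).
k^0.71 = 0.38 / (0.022 + 0.027 + 0.080) = 0.38 / 0.129 = 2.9457
k* = 2.9457^(1/0.71) ≈ 4.5796
y* = (k*)^α = 4.5796^0.29 ≈ 1.5547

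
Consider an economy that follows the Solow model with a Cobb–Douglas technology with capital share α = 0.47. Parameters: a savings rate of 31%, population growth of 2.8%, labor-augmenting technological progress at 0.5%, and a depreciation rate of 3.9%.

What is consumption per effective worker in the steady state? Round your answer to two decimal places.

In steady state, investment equals break-even investment: s·k^α = (n + g + δ)·k.
Dividing both sides by k: k^(1−α) = s / (n + g + δ).
k^0.53 = 0.31 / (0.028 + 0.005 + 0.039) = 0.31 / 0.072 = 4.3056
k* = 4.3056^(1/0.53) ≈ 15.7141
y* = (k*)^α = 15.7141^0.47 ≈ 3.6497
c* = (1 − s)·y* = (1 − 0.31) × 3.6497 ≈ 2.5183

c* ≈ 2.52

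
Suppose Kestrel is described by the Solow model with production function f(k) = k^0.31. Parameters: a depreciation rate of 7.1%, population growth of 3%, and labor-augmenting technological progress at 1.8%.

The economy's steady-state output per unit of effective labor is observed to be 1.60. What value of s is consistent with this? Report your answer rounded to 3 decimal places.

In steady state, investment equals break-even investment: s·k^α = (n + g + δ)·k.
Since y* = [s/(n + g + δ)]^(α/(1−α)), we have s/(n + g + δ) = (y*)^((1−α)/α) = 1.60^2.2258 = 2.8466.
Therefore s = 2.8466 × (n + g + δ) = 2.8466 × 0.119 = 0.3387.

s ≈ 0.339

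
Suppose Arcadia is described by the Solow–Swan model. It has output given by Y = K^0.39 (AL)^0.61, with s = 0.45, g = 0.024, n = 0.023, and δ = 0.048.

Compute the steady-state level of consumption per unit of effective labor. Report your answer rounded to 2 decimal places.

At the steady state, Δk = 0, so s·k^α = (n + g + δ)·k.
Dividing both sides by k: k^(1−α) = s / (n + g + δ).
k^0.61 = 0.45 / (0.023 + 0.024 + 0.048) = 0.45 / 0.095 = 4.7368
k* = 4.7368^(1/0.61) ≈ 12.8042
y* = (k*)^α = 12.8042^0.39 ≈ 2.7031
c* = (1 − s)·y* = (1 − 0.45) × 2.7031 ≈ 1.4867

c* = 1.49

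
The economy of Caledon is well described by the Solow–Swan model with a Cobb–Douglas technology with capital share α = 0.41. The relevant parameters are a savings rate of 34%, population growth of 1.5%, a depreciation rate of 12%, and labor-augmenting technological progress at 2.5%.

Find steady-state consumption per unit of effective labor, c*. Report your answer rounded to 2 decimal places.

c* ≈ 1.11

Steady state requires s·f(k) = (n + g + δ)·k, i.e. s·k^α = (n + g + δ)·k.
Dividing both sides by k: k^(1−α) = s / (n + g + δ).
k^0.59 = 0.34 / (0.015 + 0.025 + 0.120) = 0.34 / 0.160 = 2.1250
k* = 2.1250^(1/0.59) ≈ 3.5879
y* = (k*)^α = 3.5879^0.41 ≈ 1.6884
c* = (1 − s)·y* = (1 − 0.34) × 1.6884 ≈ 1.1143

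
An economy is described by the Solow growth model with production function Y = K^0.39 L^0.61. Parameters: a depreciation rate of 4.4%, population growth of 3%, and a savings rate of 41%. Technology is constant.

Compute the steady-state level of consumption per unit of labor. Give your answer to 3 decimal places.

c* ≈ 1.763

At the steady state, Δk = 0, so s·k^α = (n + δ)·k.
Rearranging, k^(1−α) = s / (n + δ).
k^0.61 = 0.41 / (0.030 + 0.044) = 0.41 / 0.074 = 5.5405
k* = 5.5405^(1/0.61) ≈ 16.5551
y* = (k*)^α = 16.5551^0.39 ≈ 2.9880
c* = (1 − s)·y* = (1 − 0.41) × 2.9880 ≈ 1.7629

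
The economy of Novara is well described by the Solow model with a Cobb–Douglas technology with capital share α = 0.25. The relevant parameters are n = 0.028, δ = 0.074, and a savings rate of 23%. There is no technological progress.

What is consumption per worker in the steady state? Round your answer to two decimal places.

c* ≈ 1.01

At the steady state, Δk = 0, so s·k^α = (n + δ)·k.
Dividing both sides by k: k^(1−α) = s / (n + δ).
k^0.75 = 0.23 / (0.028 + 0.074) = 0.23 / 0.102 = 2.2549
k* = 2.2549^(1/0.75) ≈ 2.9569
y* = (k*)^α = 2.9569^0.25 ≈ 1.3113
c* = (1 − s)·y* = (1 − 0.23) × 1.3113 ≈ 1.0097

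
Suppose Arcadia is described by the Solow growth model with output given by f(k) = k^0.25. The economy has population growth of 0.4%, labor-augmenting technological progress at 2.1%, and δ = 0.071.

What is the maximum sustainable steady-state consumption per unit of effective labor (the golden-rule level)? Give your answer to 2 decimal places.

At the golden rule, f'(k) = n + g + δ, so α·k^(α−1) = n + g + δ and k_gold = (α/(n + g + δ))^(1/(1−α)).
k_gold = (0.25/0.096)^(1/0.75) = 2.6042^1.3333 ≈ 3.5828
c_gold = f(k_gold) − (n + g + δ)·k_gold = 1.3758 − 0.096×3.5828 ≈ 1.0319

c_gold ≈ 1.03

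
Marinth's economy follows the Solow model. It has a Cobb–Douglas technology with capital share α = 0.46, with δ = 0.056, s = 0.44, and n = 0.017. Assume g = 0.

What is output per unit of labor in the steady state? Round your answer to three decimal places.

In steady state, investment equals break-even investment: s·k^α = (n + δ)·k.
Dividing both sides by k: k^(1−α) = s / (n + δ).
k^0.54 = 0.44 / (0.017 + 0.056) = 0.44 / 0.073 = 6.0274
k* = 6.0274^(1/0.54) ≈ 27.8410
y* = (k*)^α = 27.8410^0.46 ≈ 4.6191

y* ≈ 4.619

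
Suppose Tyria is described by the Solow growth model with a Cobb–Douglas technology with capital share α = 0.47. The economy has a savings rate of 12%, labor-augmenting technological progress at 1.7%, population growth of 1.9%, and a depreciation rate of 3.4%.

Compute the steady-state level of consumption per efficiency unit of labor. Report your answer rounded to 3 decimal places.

At the steady state, Δk = 0, so s·k^α = (n + g + δ)·k.
Dividing both sides by k: k^(1−α) = s / (n + g + δ).
k^0.53 = 0.12 / (0.019 + 0.017 + 0.034) = 0.12 / 0.070 = 1.7143
k* = 1.7143^(1/0.53) ≈ 2.7649
y* = (k*)^α = 2.7649^0.47 ≈ 1.6128
c* = (1 − s)·y* = (1 − 0.12) × 1.6128 ≈ 1.4193

c* ≈ 1.419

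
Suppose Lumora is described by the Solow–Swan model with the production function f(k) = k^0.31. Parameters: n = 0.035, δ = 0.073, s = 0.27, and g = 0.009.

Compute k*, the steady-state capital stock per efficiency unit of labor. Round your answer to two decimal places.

At the steady state, Δk = 0, so s·k^α = (n + g + δ)·k.
Rearranging, k^(1−α) = s / (n + g + δ).
k^0.69 = 0.27 / (0.035 + 0.009 + 0.073) = 0.27 / 0.117 = 2.3077
k* = 2.3077^(1/0.69) ≈ 3.3601

k* ≈ 3.36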